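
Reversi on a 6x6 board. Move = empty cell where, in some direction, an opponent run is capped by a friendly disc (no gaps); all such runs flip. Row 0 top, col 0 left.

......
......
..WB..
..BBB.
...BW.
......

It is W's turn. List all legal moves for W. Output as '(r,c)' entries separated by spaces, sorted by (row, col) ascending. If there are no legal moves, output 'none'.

Answer: (2,4) (4,2)

Derivation:
(1,2): no bracket -> illegal
(1,3): no bracket -> illegal
(1,4): no bracket -> illegal
(2,1): no bracket -> illegal
(2,4): flips 2 -> legal
(2,5): no bracket -> illegal
(3,1): no bracket -> illegal
(3,5): no bracket -> illegal
(4,1): no bracket -> illegal
(4,2): flips 2 -> legal
(4,5): no bracket -> illegal
(5,2): no bracket -> illegal
(5,3): no bracket -> illegal
(5,4): no bracket -> illegal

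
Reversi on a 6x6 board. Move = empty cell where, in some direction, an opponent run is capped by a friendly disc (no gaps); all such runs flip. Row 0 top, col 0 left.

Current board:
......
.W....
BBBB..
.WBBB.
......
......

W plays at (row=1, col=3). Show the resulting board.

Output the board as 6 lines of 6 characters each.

Place W at (1,3); scan 8 dirs for brackets.
Dir NW: first cell '.' (not opp) -> no flip
Dir N: first cell '.' (not opp) -> no flip
Dir NE: first cell '.' (not opp) -> no flip
Dir W: first cell '.' (not opp) -> no flip
Dir E: first cell '.' (not opp) -> no flip
Dir SW: opp run (2,2) capped by W -> flip
Dir S: opp run (2,3) (3,3), next='.' -> no flip
Dir SE: first cell '.' (not opp) -> no flip
All flips: (2,2)

Answer: ......
.W.W..
BBWB..
.WBBB.
......
......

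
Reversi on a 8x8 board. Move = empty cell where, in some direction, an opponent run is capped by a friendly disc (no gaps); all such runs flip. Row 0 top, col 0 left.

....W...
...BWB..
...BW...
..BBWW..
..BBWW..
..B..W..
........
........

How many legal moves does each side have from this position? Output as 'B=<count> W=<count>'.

Answer: B=6 W=10

Derivation:
-- B to move --
(0,3): no bracket -> illegal
(0,5): flips 1 -> legal
(2,5): flips 2 -> legal
(2,6): no bracket -> illegal
(3,6): flips 2 -> legal
(4,6): flips 4 -> legal
(5,3): no bracket -> illegal
(5,4): no bracket -> illegal
(5,6): flips 2 -> legal
(6,4): no bracket -> illegal
(6,5): no bracket -> illegal
(6,6): flips 2 -> legal
B mobility = 6
-- W to move --
(0,2): flips 1 -> legal
(0,3): no bracket -> illegal
(0,5): no bracket -> illegal
(0,6): flips 1 -> legal
(1,2): flips 2 -> legal
(1,6): flips 1 -> legal
(2,1): no bracket -> illegal
(2,2): flips 3 -> legal
(2,5): no bracket -> illegal
(2,6): flips 1 -> legal
(3,1): flips 2 -> legal
(4,1): flips 4 -> legal
(5,1): flips 2 -> legal
(5,3): no bracket -> illegal
(5,4): no bracket -> illegal
(6,1): flips 2 -> legal
(6,2): no bracket -> illegal
(6,3): no bracket -> illegal
W mobility = 10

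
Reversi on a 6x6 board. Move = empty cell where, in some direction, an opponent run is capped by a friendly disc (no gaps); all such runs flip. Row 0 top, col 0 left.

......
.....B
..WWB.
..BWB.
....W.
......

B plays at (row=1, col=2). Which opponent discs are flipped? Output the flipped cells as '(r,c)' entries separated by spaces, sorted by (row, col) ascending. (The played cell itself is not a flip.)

Dir NW: first cell '.' (not opp) -> no flip
Dir N: first cell '.' (not opp) -> no flip
Dir NE: first cell '.' (not opp) -> no flip
Dir W: first cell '.' (not opp) -> no flip
Dir E: first cell '.' (not opp) -> no flip
Dir SW: first cell '.' (not opp) -> no flip
Dir S: opp run (2,2) capped by B -> flip
Dir SE: opp run (2,3) capped by B -> flip

Answer: (2,2) (2,3)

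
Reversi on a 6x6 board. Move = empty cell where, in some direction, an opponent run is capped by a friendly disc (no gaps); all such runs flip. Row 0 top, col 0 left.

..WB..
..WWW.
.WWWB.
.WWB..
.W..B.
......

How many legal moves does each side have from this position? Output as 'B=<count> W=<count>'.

-- B to move --
(0,1): flips 1 -> legal
(0,4): flips 1 -> legal
(0,5): no bracket -> illegal
(1,0): no bracket -> illegal
(1,1): flips 1 -> legal
(1,5): no bracket -> illegal
(2,0): flips 3 -> legal
(2,5): flips 1 -> legal
(3,0): flips 4 -> legal
(3,4): no bracket -> illegal
(4,0): no bracket -> illegal
(4,2): no bracket -> illegal
(4,3): no bracket -> illegal
(5,0): no bracket -> illegal
(5,1): no bracket -> illegal
(5,2): no bracket -> illegal
B mobility = 6
-- W to move --
(0,4): flips 1 -> legal
(1,5): no bracket -> illegal
(2,5): flips 1 -> legal
(3,4): flips 2 -> legal
(3,5): flips 1 -> legal
(4,2): no bracket -> illegal
(4,3): flips 1 -> legal
(4,5): no bracket -> illegal
(5,3): no bracket -> illegal
(5,4): no bracket -> illegal
(5,5): flips 2 -> legal
W mobility = 6

Answer: B=6 W=6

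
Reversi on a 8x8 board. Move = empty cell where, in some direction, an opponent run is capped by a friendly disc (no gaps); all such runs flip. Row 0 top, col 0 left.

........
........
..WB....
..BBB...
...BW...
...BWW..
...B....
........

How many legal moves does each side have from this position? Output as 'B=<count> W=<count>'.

Answer: B=9 W=6

Derivation:
-- B to move --
(1,1): flips 1 -> legal
(1,2): flips 1 -> legal
(1,3): no bracket -> illegal
(2,1): flips 1 -> legal
(3,1): no bracket -> illegal
(3,5): flips 1 -> legal
(4,5): flips 2 -> legal
(4,6): no bracket -> illegal
(5,6): flips 2 -> legal
(6,4): flips 2 -> legal
(6,5): flips 1 -> legal
(6,6): flips 2 -> legal
B mobility = 9
-- W to move --
(1,2): no bracket -> illegal
(1,3): no bracket -> illegal
(1,4): no bracket -> illegal
(2,1): flips 2 -> legal
(2,4): flips 2 -> legal
(2,5): no bracket -> illegal
(3,1): no bracket -> illegal
(3,5): no bracket -> illegal
(4,1): no bracket -> illegal
(4,2): flips 2 -> legal
(4,5): no bracket -> illegal
(5,2): flips 1 -> legal
(6,2): flips 1 -> legal
(6,4): no bracket -> illegal
(7,2): flips 1 -> legal
(7,3): no bracket -> illegal
(7,4): no bracket -> illegal
W mobility = 6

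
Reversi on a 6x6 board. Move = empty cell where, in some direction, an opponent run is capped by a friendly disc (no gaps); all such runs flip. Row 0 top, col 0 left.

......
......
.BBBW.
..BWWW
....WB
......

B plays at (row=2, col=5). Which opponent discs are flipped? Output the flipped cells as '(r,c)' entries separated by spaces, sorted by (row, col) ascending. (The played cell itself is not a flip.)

Dir NW: first cell '.' (not opp) -> no flip
Dir N: first cell '.' (not opp) -> no flip
Dir NE: edge -> no flip
Dir W: opp run (2,4) capped by B -> flip
Dir E: edge -> no flip
Dir SW: opp run (3,4), next='.' -> no flip
Dir S: opp run (3,5) capped by B -> flip
Dir SE: edge -> no flip

Answer: (2,4) (3,5)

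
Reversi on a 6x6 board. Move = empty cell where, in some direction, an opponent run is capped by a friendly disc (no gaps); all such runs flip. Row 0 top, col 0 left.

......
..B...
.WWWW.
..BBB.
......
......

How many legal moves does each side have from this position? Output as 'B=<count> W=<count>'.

-- B to move --
(1,0): flips 1 -> legal
(1,1): flips 1 -> legal
(1,3): flips 1 -> legal
(1,4): flips 2 -> legal
(1,5): flips 1 -> legal
(2,0): no bracket -> illegal
(2,5): no bracket -> illegal
(3,0): flips 1 -> legal
(3,1): no bracket -> illegal
(3,5): no bracket -> illegal
B mobility = 6
-- W to move --
(0,1): flips 1 -> legal
(0,2): flips 1 -> legal
(0,3): flips 1 -> legal
(1,1): no bracket -> illegal
(1,3): no bracket -> illegal
(2,5): no bracket -> illegal
(3,1): no bracket -> illegal
(3,5): no bracket -> illegal
(4,1): flips 1 -> legal
(4,2): flips 2 -> legal
(4,3): flips 2 -> legal
(4,4): flips 2 -> legal
(4,5): flips 1 -> legal
W mobility = 8

Answer: B=6 W=8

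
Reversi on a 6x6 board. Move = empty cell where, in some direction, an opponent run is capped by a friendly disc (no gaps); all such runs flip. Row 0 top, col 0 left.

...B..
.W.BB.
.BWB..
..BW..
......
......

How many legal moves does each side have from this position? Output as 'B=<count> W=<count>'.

Answer: B=5 W=5

Derivation:
-- B to move --
(0,0): no bracket -> illegal
(0,1): flips 1 -> legal
(0,2): no bracket -> illegal
(1,0): no bracket -> illegal
(1,2): flips 1 -> legal
(2,0): no bracket -> illegal
(2,4): no bracket -> illegal
(3,1): flips 1 -> legal
(3,4): flips 1 -> legal
(4,2): no bracket -> illegal
(4,3): flips 1 -> legal
(4,4): no bracket -> illegal
B mobility = 5
-- W to move --
(0,2): no bracket -> illegal
(0,4): flips 1 -> legal
(0,5): no bracket -> illegal
(1,0): no bracket -> illegal
(1,2): no bracket -> illegal
(1,5): no bracket -> illegal
(2,0): flips 1 -> legal
(2,4): flips 1 -> legal
(2,5): no bracket -> illegal
(3,0): no bracket -> illegal
(3,1): flips 2 -> legal
(3,4): no bracket -> illegal
(4,1): no bracket -> illegal
(4,2): flips 1 -> legal
(4,3): no bracket -> illegal
W mobility = 5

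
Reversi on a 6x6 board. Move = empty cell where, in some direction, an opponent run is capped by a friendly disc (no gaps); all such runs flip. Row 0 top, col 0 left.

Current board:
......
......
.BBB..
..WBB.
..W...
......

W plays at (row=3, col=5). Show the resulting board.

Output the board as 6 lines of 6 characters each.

Place W at (3,5); scan 8 dirs for brackets.
Dir NW: first cell '.' (not opp) -> no flip
Dir N: first cell '.' (not opp) -> no flip
Dir NE: edge -> no flip
Dir W: opp run (3,4) (3,3) capped by W -> flip
Dir E: edge -> no flip
Dir SW: first cell '.' (not opp) -> no flip
Dir S: first cell '.' (not opp) -> no flip
Dir SE: edge -> no flip
All flips: (3,3) (3,4)

Answer: ......
......
.BBB..
..WWWW
..W...
......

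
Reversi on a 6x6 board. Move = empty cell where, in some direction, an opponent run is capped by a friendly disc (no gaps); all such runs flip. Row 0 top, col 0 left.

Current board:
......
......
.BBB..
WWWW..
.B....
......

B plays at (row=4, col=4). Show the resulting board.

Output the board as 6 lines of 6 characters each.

Place B at (4,4); scan 8 dirs for brackets.
Dir NW: opp run (3,3) capped by B -> flip
Dir N: first cell '.' (not opp) -> no flip
Dir NE: first cell '.' (not opp) -> no flip
Dir W: first cell '.' (not opp) -> no flip
Dir E: first cell '.' (not opp) -> no flip
Dir SW: first cell '.' (not opp) -> no flip
Dir S: first cell '.' (not opp) -> no flip
Dir SE: first cell '.' (not opp) -> no flip
All flips: (3,3)

Answer: ......
......
.BBB..
WWWB..
.B..B.
......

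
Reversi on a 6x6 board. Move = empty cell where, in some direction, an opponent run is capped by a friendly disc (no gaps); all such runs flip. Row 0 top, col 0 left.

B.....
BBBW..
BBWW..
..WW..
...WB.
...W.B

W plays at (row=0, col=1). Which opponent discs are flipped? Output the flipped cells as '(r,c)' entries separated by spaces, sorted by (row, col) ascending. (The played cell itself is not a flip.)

Answer: (1,2)

Derivation:
Dir NW: edge -> no flip
Dir N: edge -> no flip
Dir NE: edge -> no flip
Dir W: opp run (0,0), next=edge -> no flip
Dir E: first cell '.' (not opp) -> no flip
Dir SW: opp run (1,0), next=edge -> no flip
Dir S: opp run (1,1) (2,1), next='.' -> no flip
Dir SE: opp run (1,2) capped by W -> flip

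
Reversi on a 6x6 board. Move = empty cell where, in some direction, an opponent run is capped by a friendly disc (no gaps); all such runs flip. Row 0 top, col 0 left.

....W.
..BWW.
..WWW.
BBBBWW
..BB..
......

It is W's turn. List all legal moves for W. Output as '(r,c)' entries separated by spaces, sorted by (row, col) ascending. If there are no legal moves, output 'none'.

(0,1): flips 1 -> legal
(0,2): flips 1 -> legal
(0,3): no bracket -> illegal
(1,1): flips 1 -> legal
(2,0): no bracket -> illegal
(2,1): no bracket -> illegal
(4,0): flips 1 -> legal
(4,1): flips 1 -> legal
(4,4): flips 1 -> legal
(5,1): flips 2 -> legal
(5,2): flips 3 -> legal
(5,3): flips 2 -> legal
(5,4): no bracket -> illegal

Answer: (0,1) (0,2) (1,1) (4,0) (4,1) (4,4) (5,1) (5,2) (5,3)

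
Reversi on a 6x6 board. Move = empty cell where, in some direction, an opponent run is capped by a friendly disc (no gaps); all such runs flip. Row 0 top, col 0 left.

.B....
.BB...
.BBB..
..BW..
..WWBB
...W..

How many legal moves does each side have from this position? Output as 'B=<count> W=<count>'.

-- B to move --
(2,4): no bracket -> illegal
(3,1): no bracket -> illegal
(3,4): flips 1 -> legal
(4,1): flips 2 -> legal
(5,1): no bracket -> illegal
(5,2): flips 1 -> legal
(5,4): flips 1 -> legal
B mobility = 4
-- W to move --
(0,0): flips 2 -> legal
(0,2): flips 3 -> legal
(0,3): no bracket -> illegal
(1,0): flips 2 -> legal
(1,3): flips 1 -> legal
(1,4): no bracket -> illegal
(2,0): no bracket -> illegal
(2,4): no bracket -> illegal
(3,0): no bracket -> illegal
(3,1): flips 1 -> legal
(3,4): no bracket -> illegal
(3,5): flips 1 -> legal
(4,1): no bracket -> illegal
(5,4): no bracket -> illegal
(5,5): flips 1 -> legal
W mobility = 7

Answer: B=4 W=7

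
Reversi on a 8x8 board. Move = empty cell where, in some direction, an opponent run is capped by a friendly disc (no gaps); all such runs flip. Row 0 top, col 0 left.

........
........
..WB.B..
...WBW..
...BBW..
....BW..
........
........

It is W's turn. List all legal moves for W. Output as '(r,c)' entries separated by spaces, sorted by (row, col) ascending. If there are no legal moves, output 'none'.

Answer: (1,2) (1,3) (1,5) (2,4) (4,2) (5,3) (6,3)

Derivation:
(1,2): flips 2 -> legal
(1,3): flips 1 -> legal
(1,4): no bracket -> illegal
(1,5): flips 1 -> legal
(1,6): no bracket -> illegal
(2,4): flips 1 -> legal
(2,6): no bracket -> illegal
(3,2): no bracket -> illegal
(3,6): no bracket -> illegal
(4,2): flips 2 -> legal
(5,2): no bracket -> illegal
(5,3): flips 3 -> legal
(6,3): flips 1 -> legal
(6,4): no bracket -> illegal
(6,5): no bracket -> illegal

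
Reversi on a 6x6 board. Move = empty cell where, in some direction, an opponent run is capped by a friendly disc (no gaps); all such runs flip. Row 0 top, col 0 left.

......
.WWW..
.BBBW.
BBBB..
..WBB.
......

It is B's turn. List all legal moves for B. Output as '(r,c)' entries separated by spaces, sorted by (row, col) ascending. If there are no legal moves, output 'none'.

(0,0): flips 1 -> legal
(0,1): flips 2 -> legal
(0,2): flips 1 -> legal
(0,3): flips 2 -> legal
(0,4): flips 1 -> legal
(1,0): no bracket -> illegal
(1,4): no bracket -> illegal
(1,5): flips 1 -> legal
(2,0): no bracket -> illegal
(2,5): flips 1 -> legal
(3,4): no bracket -> illegal
(3,5): no bracket -> illegal
(4,1): flips 1 -> legal
(5,1): flips 1 -> legal
(5,2): flips 1 -> legal
(5,3): flips 1 -> legal

Answer: (0,0) (0,1) (0,2) (0,3) (0,4) (1,5) (2,5) (4,1) (5,1) (5,2) (5,3)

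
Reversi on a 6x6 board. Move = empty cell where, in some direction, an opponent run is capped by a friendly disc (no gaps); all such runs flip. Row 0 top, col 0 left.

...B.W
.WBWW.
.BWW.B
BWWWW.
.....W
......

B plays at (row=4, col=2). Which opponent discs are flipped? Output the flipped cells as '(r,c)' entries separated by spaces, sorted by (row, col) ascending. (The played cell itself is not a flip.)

Answer: (2,2) (3,2)

Derivation:
Dir NW: opp run (3,1), next='.' -> no flip
Dir N: opp run (3,2) (2,2) capped by B -> flip
Dir NE: opp run (3,3), next='.' -> no flip
Dir W: first cell '.' (not opp) -> no flip
Dir E: first cell '.' (not opp) -> no flip
Dir SW: first cell '.' (not opp) -> no flip
Dir S: first cell '.' (not opp) -> no flip
Dir SE: first cell '.' (not opp) -> no flip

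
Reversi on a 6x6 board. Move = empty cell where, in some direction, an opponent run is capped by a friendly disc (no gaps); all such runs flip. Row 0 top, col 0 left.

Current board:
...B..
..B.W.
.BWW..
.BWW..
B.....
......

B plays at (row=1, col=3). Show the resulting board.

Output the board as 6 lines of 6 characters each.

Answer: ...B..
..BBW.
.BBW..
.BWW..
B.....
......

Derivation:
Place B at (1,3); scan 8 dirs for brackets.
Dir NW: first cell '.' (not opp) -> no flip
Dir N: first cell 'B' (not opp) -> no flip
Dir NE: first cell '.' (not opp) -> no flip
Dir W: first cell 'B' (not opp) -> no flip
Dir E: opp run (1,4), next='.' -> no flip
Dir SW: opp run (2,2) capped by B -> flip
Dir S: opp run (2,3) (3,3), next='.' -> no flip
Dir SE: first cell '.' (not opp) -> no flip
All flips: (2,2)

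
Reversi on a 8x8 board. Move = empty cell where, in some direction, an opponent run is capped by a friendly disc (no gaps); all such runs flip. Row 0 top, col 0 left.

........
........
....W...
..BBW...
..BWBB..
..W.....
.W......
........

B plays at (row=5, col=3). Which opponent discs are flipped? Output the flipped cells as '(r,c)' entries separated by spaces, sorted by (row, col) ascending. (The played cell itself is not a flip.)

Answer: (4,3)

Derivation:
Dir NW: first cell 'B' (not opp) -> no flip
Dir N: opp run (4,3) capped by B -> flip
Dir NE: first cell 'B' (not opp) -> no flip
Dir W: opp run (5,2), next='.' -> no flip
Dir E: first cell '.' (not opp) -> no flip
Dir SW: first cell '.' (not opp) -> no flip
Dir S: first cell '.' (not opp) -> no flip
Dir SE: first cell '.' (not opp) -> no flip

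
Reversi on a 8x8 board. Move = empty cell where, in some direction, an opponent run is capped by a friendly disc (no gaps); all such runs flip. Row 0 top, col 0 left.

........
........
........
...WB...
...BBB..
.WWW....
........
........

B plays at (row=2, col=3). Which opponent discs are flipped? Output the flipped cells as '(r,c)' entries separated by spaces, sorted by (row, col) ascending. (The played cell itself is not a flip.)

Dir NW: first cell '.' (not opp) -> no flip
Dir N: first cell '.' (not opp) -> no flip
Dir NE: first cell '.' (not opp) -> no flip
Dir W: first cell '.' (not opp) -> no flip
Dir E: first cell '.' (not opp) -> no flip
Dir SW: first cell '.' (not opp) -> no flip
Dir S: opp run (3,3) capped by B -> flip
Dir SE: first cell 'B' (not opp) -> no flip

Answer: (3,3)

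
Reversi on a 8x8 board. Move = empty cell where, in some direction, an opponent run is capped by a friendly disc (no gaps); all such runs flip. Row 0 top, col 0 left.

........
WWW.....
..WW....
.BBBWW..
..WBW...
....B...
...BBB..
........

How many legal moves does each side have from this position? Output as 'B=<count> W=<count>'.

Answer: B=13 W=8

Derivation:
-- B to move --
(0,0): flips 2 -> legal
(0,1): no bracket -> illegal
(0,2): flips 2 -> legal
(0,3): no bracket -> illegal
(1,3): flips 2 -> legal
(1,4): flips 1 -> legal
(2,0): no bracket -> illegal
(2,1): no bracket -> illegal
(2,4): flips 2 -> legal
(2,5): flips 1 -> legal
(2,6): no bracket -> illegal
(3,6): flips 2 -> legal
(4,1): flips 1 -> legal
(4,5): flips 1 -> legal
(4,6): no bracket -> illegal
(5,1): flips 1 -> legal
(5,2): flips 1 -> legal
(5,3): flips 1 -> legal
(5,5): flips 1 -> legal
B mobility = 13
-- W to move --
(2,0): flips 1 -> legal
(2,1): no bracket -> illegal
(2,4): flips 1 -> legal
(3,0): flips 3 -> legal
(4,0): flips 1 -> legal
(4,1): flips 1 -> legal
(4,5): no bracket -> illegal
(5,2): flips 1 -> legal
(5,3): flips 2 -> legal
(5,5): no bracket -> illegal
(5,6): no bracket -> illegal
(6,2): no bracket -> illegal
(6,6): no bracket -> illegal
(7,2): no bracket -> illegal
(7,3): no bracket -> illegal
(7,4): flips 2 -> legal
(7,5): no bracket -> illegal
(7,6): no bracket -> illegal
W mobility = 8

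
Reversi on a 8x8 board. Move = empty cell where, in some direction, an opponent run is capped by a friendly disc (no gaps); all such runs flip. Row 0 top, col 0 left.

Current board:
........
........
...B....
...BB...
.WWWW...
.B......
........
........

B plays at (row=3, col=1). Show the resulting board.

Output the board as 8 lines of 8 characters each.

Place B at (3,1); scan 8 dirs for brackets.
Dir NW: first cell '.' (not opp) -> no flip
Dir N: first cell '.' (not opp) -> no flip
Dir NE: first cell '.' (not opp) -> no flip
Dir W: first cell '.' (not opp) -> no flip
Dir E: first cell '.' (not opp) -> no flip
Dir SW: first cell '.' (not opp) -> no flip
Dir S: opp run (4,1) capped by B -> flip
Dir SE: opp run (4,2), next='.' -> no flip
All flips: (4,1)

Answer: ........
........
...B....
.B.BB...
.BWWW...
.B......
........
........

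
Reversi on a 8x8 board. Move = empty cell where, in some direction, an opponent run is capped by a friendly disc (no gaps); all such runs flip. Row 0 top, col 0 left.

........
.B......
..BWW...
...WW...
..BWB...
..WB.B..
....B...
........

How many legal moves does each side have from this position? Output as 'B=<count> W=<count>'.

-- B to move --
(1,2): no bracket -> illegal
(1,3): flips 3 -> legal
(1,4): flips 2 -> legal
(1,5): flips 2 -> legal
(2,5): flips 2 -> legal
(3,2): no bracket -> illegal
(3,5): no bracket -> illegal
(4,1): no bracket -> illegal
(4,5): no bracket -> illegal
(5,1): flips 1 -> legal
(5,4): no bracket -> illegal
(6,1): no bracket -> illegal
(6,2): flips 1 -> legal
(6,3): no bracket -> illegal
B mobility = 6
-- W to move --
(0,0): flips 2 -> legal
(0,1): no bracket -> illegal
(0,2): no bracket -> illegal
(1,0): no bracket -> illegal
(1,2): no bracket -> illegal
(1,3): no bracket -> illegal
(2,0): no bracket -> illegal
(2,1): flips 1 -> legal
(3,1): no bracket -> illegal
(3,2): flips 1 -> legal
(3,5): no bracket -> illegal
(4,1): flips 1 -> legal
(4,5): flips 1 -> legal
(4,6): no bracket -> illegal
(5,1): flips 1 -> legal
(5,4): flips 2 -> legal
(5,6): no bracket -> illegal
(6,2): no bracket -> illegal
(6,3): flips 1 -> legal
(6,5): no bracket -> illegal
(6,6): flips 2 -> legal
(7,3): no bracket -> illegal
(7,4): no bracket -> illegal
(7,5): no bracket -> illegal
W mobility = 9

Answer: B=6 W=9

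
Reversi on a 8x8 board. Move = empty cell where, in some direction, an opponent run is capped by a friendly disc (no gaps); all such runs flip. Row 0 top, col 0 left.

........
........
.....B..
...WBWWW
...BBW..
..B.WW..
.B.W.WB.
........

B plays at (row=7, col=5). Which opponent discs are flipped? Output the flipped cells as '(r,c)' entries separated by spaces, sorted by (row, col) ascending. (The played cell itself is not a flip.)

Dir NW: first cell '.' (not opp) -> no flip
Dir N: opp run (6,5) (5,5) (4,5) (3,5) capped by B -> flip
Dir NE: first cell 'B' (not opp) -> no flip
Dir W: first cell '.' (not opp) -> no flip
Dir E: first cell '.' (not opp) -> no flip
Dir SW: edge -> no flip
Dir S: edge -> no flip
Dir SE: edge -> no flip

Answer: (3,5) (4,5) (5,5) (6,5)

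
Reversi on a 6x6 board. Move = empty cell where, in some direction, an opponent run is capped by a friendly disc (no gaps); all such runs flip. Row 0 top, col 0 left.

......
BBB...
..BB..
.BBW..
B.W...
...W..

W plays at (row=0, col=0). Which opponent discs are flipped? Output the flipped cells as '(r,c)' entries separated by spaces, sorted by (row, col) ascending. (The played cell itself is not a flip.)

Answer: (1,1) (2,2)

Derivation:
Dir NW: edge -> no flip
Dir N: edge -> no flip
Dir NE: edge -> no flip
Dir W: edge -> no flip
Dir E: first cell '.' (not opp) -> no flip
Dir SW: edge -> no flip
Dir S: opp run (1,0), next='.' -> no flip
Dir SE: opp run (1,1) (2,2) capped by W -> flip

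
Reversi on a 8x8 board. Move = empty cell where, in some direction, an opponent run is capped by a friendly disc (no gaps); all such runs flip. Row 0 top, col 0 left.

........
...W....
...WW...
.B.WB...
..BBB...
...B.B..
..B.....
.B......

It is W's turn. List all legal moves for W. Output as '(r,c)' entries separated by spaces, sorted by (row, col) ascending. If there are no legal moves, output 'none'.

(2,0): no bracket -> illegal
(2,1): no bracket -> illegal
(2,2): no bracket -> illegal
(2,5): no bracket -> illegal
(3,0): no bracket -> illegal
(3,2): no bracket -> illegal
(3,5): flips 1 -> legal
(4,0): no bracket -> illegal
(4,1): no bracket -> illegal
(4,5): flips 1 -> legal
(4,6): no bracket -> illegal
(5,1): flips 1 -> legal
(5,2): no bracket -> illegal
(5,4): flips 2 -> legal
(5,6): no bracket -> illegal
(6,0): no bracket -> illegal
(6,1): no bracket -> illegal
(6,3): flips 2 -> legal
(6,4): no bracket -> illegal
(6,5): no bracket -> illegal
(6,6): flips 2 -> legal
(7,0): no bracket -> illegal
(7,2): no bracket -> illegal
(7,3): no bracket -> illegal

Answer: (3,5) (4,5) (5,1) (5,4) (6,3) (6,6)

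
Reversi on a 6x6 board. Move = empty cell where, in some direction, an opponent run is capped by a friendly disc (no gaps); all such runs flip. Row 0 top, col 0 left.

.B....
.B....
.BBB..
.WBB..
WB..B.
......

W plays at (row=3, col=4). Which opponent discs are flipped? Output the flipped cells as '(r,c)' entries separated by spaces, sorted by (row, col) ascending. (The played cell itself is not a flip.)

Dir NW: opp run (2,3), next='.' -> no flip
Dir N: first cell '.' (not opp) -> no flip
Dir NE: first cell '.' (not opp) -> no flip
Dir W: opp run (3,3) (3,2) capped by W -> flip
Dir E: first cell '.' (not opp) -> no flip
Dir SW: first cell '.' (not opp) -> no flip
Dir S: opp run (4,4), next='.' -> no flip
Dir SE: first cell '.' (not opp) -> no flip

Answer: (3,2) (3,3)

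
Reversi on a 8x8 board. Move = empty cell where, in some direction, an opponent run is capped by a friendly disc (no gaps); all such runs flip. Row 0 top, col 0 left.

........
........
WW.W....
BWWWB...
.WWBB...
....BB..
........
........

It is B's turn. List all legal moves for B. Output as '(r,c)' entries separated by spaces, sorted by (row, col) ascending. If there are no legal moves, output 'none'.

Answer: (1,0) (1,2) (1,3) (2,2) (4,0) (5,2)

Derivation:
(1,0): flips 3 -> legal
(1,1): no bracket -> illegal
(1,2): flips 2 -> legal
(1,3): flips 2 -> legal
(1,4): no bracket -> illegal
(2,2): flips 1 -> legal
(2,4): no bracket -> illegal
(4,0): flips 2 -> legal
(5,0): no bracket -> illegal
(5,1): no bracket -> illegal
(5,2): flips 1 -> legal
(5,3): no bracket -> illegal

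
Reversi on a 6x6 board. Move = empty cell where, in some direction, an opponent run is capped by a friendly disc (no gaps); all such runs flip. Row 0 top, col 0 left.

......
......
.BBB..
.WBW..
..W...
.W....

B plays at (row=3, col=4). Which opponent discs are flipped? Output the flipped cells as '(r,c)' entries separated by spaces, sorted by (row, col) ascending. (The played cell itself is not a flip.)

Answer: (3,3)

Derivation:
Dir NW: first cell 'B' (not opp) -> no flip
Dir N: first cell '.' (not opp) -> no flip
Dir NE: first cell '.' (not opp) -> no flip
Dir W: opp run (3,3) capped by B -> flip
Dir E: first cell '.' (not opp) -> no flip
Dir SW: first cell '.' (not opp) -> no flip
Dir S: first cell '.' (not opp) -> no flip
Dir SE: first cell '.' (not opp) -> no flip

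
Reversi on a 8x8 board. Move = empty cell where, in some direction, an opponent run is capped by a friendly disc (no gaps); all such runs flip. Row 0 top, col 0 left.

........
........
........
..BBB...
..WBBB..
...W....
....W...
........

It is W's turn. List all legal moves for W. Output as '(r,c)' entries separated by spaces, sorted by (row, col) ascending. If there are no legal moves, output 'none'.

Answer: (2,2) (2,3) (2,4) (3,5) (4,6)

Derivation:
(2,1): no bracket -> illegal
(2,2): flips 1 -> legal
(2,3): flips 2 -> legal
(2,4): flips 1 -> legal
(2,5): no bracket -> illegal
(3,1): no bracket -> illegal
(3,5): flips 1 -> legal
(3,6): no bracket -> illegal
(4,1): no bracket -> illegal
(4,6): flips 3 -> legal
(5,2): no bracket -> illegal
(5,4): no bracket -> illegal
(5,5): no bracket -> illegal
(5,6): no bracket -> illegal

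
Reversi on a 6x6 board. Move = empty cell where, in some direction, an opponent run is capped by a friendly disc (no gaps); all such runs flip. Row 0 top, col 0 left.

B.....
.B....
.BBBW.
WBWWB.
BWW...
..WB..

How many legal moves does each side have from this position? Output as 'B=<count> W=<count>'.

Answer: B=7 W=10

Derivation:
-- B to move --
(1,3): no bracket -> illegal
(1,4): flips 1 -> legal
(1,5): no bracket -> illegal
(2,0): flips 1 -> legal
(2,5): flips 1 -> legal
(3,5): no bracket -> illegal
(4,3): flips 4 -> legal
(4,4): flips 1 -> legal
(5,0): flips 2 -> legal
(5,1): flips 2 -> legal
B mobility = 7
-- W to move --
(0,1): flips 3 -> legal
(0,2): no bracket -> illegal
(1,0): flips 1 -> legal
(1,2): flips 2 -> legal
(1,3): flips 1 -> legal
(1,4): flips 1 -> legal
(2,0): flips 4 -> legal
(2,5): no bracket -> illegal
(3,5): flips 1 -> legal
(4,3): no bracket -> illegal
(4,4): flips 1 -> legal
(4,5): no bracket -> illegal
(5,0): flips 1 -> legal
(5,1): no bracket -> illegal
(5,4): flips 1 -> legal
W mobility = 10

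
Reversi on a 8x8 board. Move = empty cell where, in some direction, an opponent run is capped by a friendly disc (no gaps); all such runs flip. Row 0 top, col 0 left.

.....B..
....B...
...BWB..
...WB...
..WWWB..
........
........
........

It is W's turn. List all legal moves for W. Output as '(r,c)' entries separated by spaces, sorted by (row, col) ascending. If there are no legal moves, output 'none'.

Answer: (0,4) (1,3) (1,6) (2,2) (2,6) (3,5) (4,6)

Derivation:
(0,3): no bracket -> illegal
(0,4): flips 1 -> legal
(0,6): no bracket -> illegal
(1,2): no bracket -> illegal
(1,3): flips 1 -> legal
(1,5): no bracket -> illegal
(1,6): flips 2 -> legal
(2,2): flips 1 -> legal
(2,6): flips 1 -> legal
(3,2): no bracket -> illegal
(3,5): flips 1 -> legal
(3,6): no bracket -> illegal
(4,6): flips 1 -> legal
(5,4): no bracket -> illegal
(5,5): no bracket -> illegal
(5,6): no bracket -> illegal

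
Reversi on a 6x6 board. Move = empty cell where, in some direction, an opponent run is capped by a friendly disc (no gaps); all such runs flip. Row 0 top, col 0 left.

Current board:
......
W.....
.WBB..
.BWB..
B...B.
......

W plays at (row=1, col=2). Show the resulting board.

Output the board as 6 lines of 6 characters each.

Place W at (1,2); scan 8 dirs for brackets.
Dir NW: first cell '.' (not opp) -> no flip
Dir N: first cell '.' (not opp) -> no flip
Dir NE: first cell '.' (not opp) -> no flip
Dir W: first cell '.' (not opp) -> no flip
Dir E: first cell '.' (not opp) -> no flip
Dir SW: first cell 'W' (not opp) -> no flip
Dir S: opp run (2,2) capped by W -> flip
Dir SE: opp run (2,3), next='.' -> no flip
All flips: (2,2)

Answer: ......
W.W...
.WWB..
.BWB..
B...B.
......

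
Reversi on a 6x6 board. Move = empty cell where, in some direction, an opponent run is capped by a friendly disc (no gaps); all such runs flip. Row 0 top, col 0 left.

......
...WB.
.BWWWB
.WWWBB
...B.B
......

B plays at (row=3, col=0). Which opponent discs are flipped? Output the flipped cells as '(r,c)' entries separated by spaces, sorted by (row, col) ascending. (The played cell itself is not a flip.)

Dir NW: edge -> no flip
Dir N: first cell '.' (not opp) -> no flip
Dir NE: first cell 'B' (not opp) -> no flip
Dir W: edge -> no flip
Dir E: opp run (3,1) (3,2) (3,3) capped by B -> flip
Dir SW: edge -> no flip
Dir S: first cell '.' (not opp) -> no flip
Dir SE: first cell '.' (not opp) -> no flip

Answer: (3,1) (3,2) (3,3)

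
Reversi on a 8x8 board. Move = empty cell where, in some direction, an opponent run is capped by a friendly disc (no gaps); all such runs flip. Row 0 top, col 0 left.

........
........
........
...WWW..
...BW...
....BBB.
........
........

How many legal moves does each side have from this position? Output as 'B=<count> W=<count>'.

Answer: B=5 W=5

Derivation:
-- B to move --
(2,2): flips 2 -> legal
(2,3): flips 1 -> legal
(2,4): flips 2 -> legal
(2,5): flips 1 -> legal
(2,6): no bracket -> illegal
(3,2): no bracket -> illegal
(3,6): no bracket -> illegal
(4,2): no bracket -> illegal
(4,5): flips 1 -> legal
(4,6): no bracket -> illegal
(5,3): no bracket -> illegal
B mobility = 5
-- W to move --
(3,2): no bracket -> illegal
(4,2): flips 1 -> legal
(4,5): no bracket -> illegal
(4,6): no bracket -> illegal
(4,7): no bracket -> illegal
(5,2): flips 1 -> legal
(5,3): flips 1 -> legal
(5,7): no bracket -> illegal
(6,3): no bracket -> illegal
(6,4): flips 1 -> legal
(6,5): no bracket -> illegal
(6,6): flips 1 -> legal
(6,7): no bracket -> illegal
W mobility = 5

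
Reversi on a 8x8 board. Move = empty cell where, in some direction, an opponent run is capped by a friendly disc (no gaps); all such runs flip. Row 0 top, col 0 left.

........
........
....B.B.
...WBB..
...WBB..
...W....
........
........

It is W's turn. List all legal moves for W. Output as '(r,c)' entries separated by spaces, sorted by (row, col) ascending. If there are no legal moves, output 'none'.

(1,3): no bracket -> illegal
(1,4): no bracket -> illegal
(1,5): flips 1 -> legal
(1,6): no bracket -> illegal
(1,7): flips 3 -> legal
(2,3): no bracket -> illegal
(2,5): flips 1 -> legal
(2,7): no bracket -> illegal
(3,6): flips 2 -> legal
(3,7): no bracket -> illegal
(4,6): flips 2 -> legal
(5,4): no bracket -> illegal
(5,5): flips 1 -> legal
(5,6): no bracket -> illegal

Answer: (1,5) (1,7) (2,5) (3,6) (4,6) (5,5)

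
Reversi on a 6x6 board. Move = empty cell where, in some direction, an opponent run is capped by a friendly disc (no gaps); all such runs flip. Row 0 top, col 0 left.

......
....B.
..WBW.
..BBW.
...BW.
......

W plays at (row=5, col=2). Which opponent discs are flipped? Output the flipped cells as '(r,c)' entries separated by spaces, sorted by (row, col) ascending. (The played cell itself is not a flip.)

Dir NW: first cell '.' (not opp) -> no flip
Dir N: first cell '.' (not opp) -> no flip
Dir NE: opp run (4,3) capped by W -> flip
Dir W: first cell '.' (not opp) -> no flip
Dir E: first cell '.' (not opp) -> no flip
Dir SW: edge -> no flip
Dir S: edge -> no flip
Dir SE: edge -> no flip

Answer: (4,3)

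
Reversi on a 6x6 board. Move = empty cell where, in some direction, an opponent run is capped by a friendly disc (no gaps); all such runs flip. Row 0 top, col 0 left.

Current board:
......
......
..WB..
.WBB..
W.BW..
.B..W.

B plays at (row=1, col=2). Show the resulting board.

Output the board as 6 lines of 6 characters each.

Answer: ......
..B...
..BB..
.WBB..
W.BW..
.B..W.

Derivation:
Place B at (1,2); scan 8 dirs for brackets.
Dir NW: first cell '.' (not opp) -> no flip
Dir N: first cell '.' (not opp) -> no flip
Dir NE: first cell '.' (not opp) -> no flip
Dir W: first cell '.' (not opp) -> no flip
Dir E: first cell '.' (not opp) -> no flip
Dir SW: first cell '.' (not opp) -> no flip
Dir S: opp run (2,2) capped by B -> flip
Dir SE: first cell 'B' (not opp) -> no flip
All flips: (2,2)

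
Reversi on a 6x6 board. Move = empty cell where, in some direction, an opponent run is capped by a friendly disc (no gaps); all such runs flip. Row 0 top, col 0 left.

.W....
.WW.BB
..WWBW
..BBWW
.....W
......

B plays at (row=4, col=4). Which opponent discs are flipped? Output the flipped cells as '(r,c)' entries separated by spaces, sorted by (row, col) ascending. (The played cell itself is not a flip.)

Answer: (3,4)

Derivation:
Dir NW: first cell 'B' (not opp) -> no flip
Dir N: opp run (3,4) capped by B -> flip
Dir NE: opp run (3,5), next=edge -> no flip
Dir W: first cell '.' (not opp) -> no flip
Dir E: opp run (4,5), next=edge -> no flip
Dir SW: first cell '.' (not opp) -> no flip
Dir S: first cell '.' (not opp) -> no flip
Dir SE: first cell '.' (not opp) -> no flip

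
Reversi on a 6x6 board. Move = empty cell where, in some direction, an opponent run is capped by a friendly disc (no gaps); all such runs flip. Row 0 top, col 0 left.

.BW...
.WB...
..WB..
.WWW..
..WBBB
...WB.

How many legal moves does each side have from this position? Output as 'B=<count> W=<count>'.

-- B to move --
(0,0): flips 3 -> legal
(0,3): flips 1 -> legal
(1,0): flips 1 -> legal
(1,3): no bracket -> illegal
(2,0): no bracket -> illegal
(2,1): flips 3 -> legal
(2,4): no bracket -> illegal
(3,0): no bracket -> illegal
(3,4): no bracket -> illegal
(4,0): no bracket -> illegal
(4,1): flips 2 -> legal
(5,1): no bracket -> illegal
(5,2): flips 4 -> legal
B mobility = 6
-- W to move --
(0,0): flips 1 -> legal
(0,3): no bracket -> illegal
(1,0): no bracket -> illegal
(1,3): flips 2 -> legal
(1,4): flips 1 -> legal
(2,1): no bracket -> illegal
(2,4): flips 1 -> legal
(3,4): no bracket -> illegal
(3,5): flips 1 -> legal
(5,2): no bracket -> illegal
(5,5): flips 2 -> legal
W mobility = 6

Answer: B=6 W=6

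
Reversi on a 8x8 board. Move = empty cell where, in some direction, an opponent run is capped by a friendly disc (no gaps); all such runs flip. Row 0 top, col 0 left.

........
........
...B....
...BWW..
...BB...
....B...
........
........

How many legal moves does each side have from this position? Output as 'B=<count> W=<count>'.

-- B to move --
(2,4): flips 1 -> legal
(2,5): flips 1 -> legal
(2,6): flips 1 -> legal
(3,6): flips 2 -> legal
(4,5): flips 1 -> legal
(4,6): no bracket -> illegal
B mobility = 5
-- W to move --
(1,2): flips 1 -> legal
(1,3): no bracket -> illegal
(1,4): no bracket -> illegal
(2,2): no bracket -> illegal
(2,4): no bracket -> illegal
(3,2): flips 1 -> legal
(4,2): no bracket -> illegal
(4,5): no bracket -> illegal
(5,2): flips 1 -> legal
(5,3): flips 1 -> legal
(5,5): no bracket -> illegal
(6,3): no bracket -> illegal
(6,4): flips 2 -> legal
(6,5): no bracket -> illegal
W mobility = 5

Answer: B=5 W=5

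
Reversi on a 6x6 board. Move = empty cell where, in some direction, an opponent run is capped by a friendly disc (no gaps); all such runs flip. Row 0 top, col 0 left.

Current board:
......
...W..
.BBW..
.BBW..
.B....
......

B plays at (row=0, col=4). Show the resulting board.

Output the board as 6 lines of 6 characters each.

Place B at (0,4); scan 8 dirs for brackets.
Dir NW: edge -> no flip
Dir N: edge -> no flip
Dir NE: edge -> no flip
Dir W: first cell '.' (not opp) -> no flip
Dir E: first cell '.' (not opp) -> no flip
Dir SW: opp run (1,3) capped by B -> flip
Dir S: first cell '.' (not opp) -> no flip
Dir SE: first cell '.' (not opp) -> no flip
All flips: (1,3)

Answer: ....B.
...B..
.BBW..
.BBW..
.B....
......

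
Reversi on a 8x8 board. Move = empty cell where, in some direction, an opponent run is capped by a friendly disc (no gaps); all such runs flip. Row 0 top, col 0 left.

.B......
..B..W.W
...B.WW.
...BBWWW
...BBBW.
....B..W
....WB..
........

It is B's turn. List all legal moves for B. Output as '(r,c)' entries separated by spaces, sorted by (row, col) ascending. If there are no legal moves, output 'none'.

Answer: (0,5) (1,6) (2,7) (4,7) (6,3) (7,4)

Derivation:
(0,4): no bracket -> illegal
(0,5): flips 3 -> legal
(0,6): no bracket -> illegal
(0,7): no bracket -> illegal
(1,4): no bracket -> illegal
(1,6): flips 1 -> legal
(2,4): no bracket -> illegal
(2,7): flips 1 -> legal
(4,7): flips 1 -> legal
(5,3): no bracket -> illegal
(5,5): no bracket -> illegal
(5,6): no bracket -> illegal
(6,3): flips 1 -> legal
(6,6): no bracket -> illegal
(6,7): no bracket -> illegal
(7,3): no bracket -> illegal
(7,4): flips 1 -> legal
(7,5): no bracket -> illegal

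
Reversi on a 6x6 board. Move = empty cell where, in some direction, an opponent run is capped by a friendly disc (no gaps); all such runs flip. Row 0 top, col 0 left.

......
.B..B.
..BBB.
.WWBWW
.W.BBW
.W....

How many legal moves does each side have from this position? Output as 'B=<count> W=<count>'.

-- B to move --
(2,0): no bracket -> illegal
(2,1): flips 1 -> legal
(2,5): flips 1 -> legal
(3,0): flips 2 -> legal
(4,0): flips 1 -> legal
(4,2): flips 1 -> legal
(5,0): flips 2 -> legal
(5,2): no bracket -> illegal
(5,4): no bracket -> illegal
(5,5): no bracket -> illegal
B mobility = 6
-- W to move --
(0,0): no bracket -> illegal
(0,1): no bracket -> illegal
(0,2): no bracket -> illegal
(0,3): no bracket -> illegal
(0,4): flips 2 -> legal
(0,5): flips 2 -> legal
(1,0): no bracket -> illegal
(1,2): flips 2 -> legal
(1,3): flips 2 -> legal
(1,5): no bracket -> illegal
(2,0): no bracket -> illegal
(2,1): no bracket -> illegal
(2,5): no bracket -> illegal
(4,2): flips 2 -> legal
(5,2): flips 1 -> legal
(5,3): flips 1 -> legal
(5,4): flips 2 -> legal
(5,5): no bracket -> illegal
W mobility = 8

Answer: B=6 W=8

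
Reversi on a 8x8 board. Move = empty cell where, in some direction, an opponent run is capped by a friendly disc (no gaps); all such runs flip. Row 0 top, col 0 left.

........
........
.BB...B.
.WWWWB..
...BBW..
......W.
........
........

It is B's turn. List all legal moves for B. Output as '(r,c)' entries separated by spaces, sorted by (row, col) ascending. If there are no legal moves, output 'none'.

Answer: (2,3) (2,4) (2,5) (3,0) (4,0) (4,1) (4,2) (4,6) (5,5)

Derivation:
(2,0): no bracket -> illegal
(2,3): flips 1 -> legal
(2,4): flips 1 -> legal
(2,5): flips 1 -> legal
(3,0): flips 4 -> legal
(3,6): no bracket -> illegal
(4,0): flips 1 -> legal
(4,1): flips 1 -> legal
(4,2): flips 1 -> legal
(4,6): flips 1 -> legal
(4,7): no bracket -> illegal
(5,4): no bracket -> illegal
(5,5): flips 1 -> legal
(5,7): no bracket -> illegal
(6,5): no bracket -> illegal
(6,6): no bracket -> illegal
(6,7): no bracket -> illegal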